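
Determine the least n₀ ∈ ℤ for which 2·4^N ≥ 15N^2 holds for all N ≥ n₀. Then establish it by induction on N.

At N = 3: 128 < 135, so the inequality fails and n₀ ≥ 4. We prove 2·4^N ≥ 15N^2 for all N ≥ 4.
When N = 4: 2·4^N = 512 and 15N^2 = 240, so 512 ≥ 240.
Inductive step: suppose the statement holds for some r ≥ 4, so 2·4^r ≥ 15r^2.
Then 2·4^(r + 1) = 4·(2·4^r) ≥ 4·(15r^2).
Also, for r ≥ 4 we have 4·(15r^2) ≥ 15(r+1)^2, since 4 ≥ (1 + 1/r)^2 for all r ≥ 4.
Combining, 2·4^(r + 1) ≥ 15(r+1)^2.
By the principle of mathematical induction, the result holds for all N ≥ 4.
Hence the smallest such n₀ is 4.

n₀ = 4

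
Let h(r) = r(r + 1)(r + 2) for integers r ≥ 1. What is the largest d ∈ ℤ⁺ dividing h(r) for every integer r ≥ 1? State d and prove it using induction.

Computing the first values: h(1) = 6 and h(2) = 24; gcd(6, 24) = 6, so d ≤ 6.
We prove 6 | r(r + 1)(r + 2) for all r ≥ 1 by induction on r.
Base step (r = 1): h(1) = 6 = 6·(1), so 6 | h(1).
Inductive step: assume the claim holds for r = j, i.e. 6 | h(j). Then
h(j+1) − h(j) = (j+1)·(j+2)·(j+3) − j·(j+1)·(j+2) = (j+1)·(j+2)·[(j+3) − j] = 3·(j+1)·(j+2). The product of 2 consecutive integers is divisible by (2)! = 2, so h(j+1) − h(j) is divisible by 3·2 = 6. By the inductive hypothesis 6 | h(j), hence 6 | h(j+1).
Hence, by induction on r, the claim holds for every r ≥ 1.
Therefore the largest such d is 6.

d = 6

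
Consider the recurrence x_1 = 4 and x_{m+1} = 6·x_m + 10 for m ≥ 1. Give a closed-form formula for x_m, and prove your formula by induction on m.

x_m = 6^m - 2

Computing the first terms: x_1 = 4, x_2 = 34, x_3 = 214. This suggests x_m = 6^m - 2.
Base case (m = 1): the formula gives 4 = 4 = x_1.
Inductive step: suppose the statement holds for some r ≥ 1, so x_r = 6^r - 2.
Then x_{r+1} = 6·x_r + 10 = 6·(6^r - 2) + 10 = 6^(r + 1) - 2,
which is the claimed formula at m = r+1.
By the principle of mathematical induction, the result holds for all m ≥ 1.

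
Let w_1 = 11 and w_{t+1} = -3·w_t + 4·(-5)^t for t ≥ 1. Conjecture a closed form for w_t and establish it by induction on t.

Computing the first terms: w_1 = 11, w_2 = -53, w_3 = 259. This suggests w_t = (-3)^(t - 1) - 2(-5)^t.
Base step (t = 1): the formula gives 11 = 11 = w_1.
Suppose the result is true for t = p, so w_p = (-3)^(p - 1) - 2(-5)^p.
Then w_{p+1} = -3·w_p + 4·(-5)^p = -3·((-3)^(p - 1) - 2(-5)^p) + 4·(-5)^p = (-3)^p - 2(-5)^(p + 1) = (-3)^((p+1) - 1) - 2(-5)^(p+1),
which is the claimed formula at t = p+1.
By induction, the statement is established for all t ≥ 1.

w_t = (-3)^(t - 1) - 2(-5)^t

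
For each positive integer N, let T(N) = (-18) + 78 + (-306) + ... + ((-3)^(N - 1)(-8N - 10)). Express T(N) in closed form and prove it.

We claim T(N) = (-3)^N(2N + 3) - 3 for all N ≥ 1.
When N = 1: T(1) = -18, and the closed form gives -18. They agree.
Inductive step: suppose the statement holds for some i ≥ 1, so T(i) = (-3)^i(2i + 3) - 3.
Then T(i+1) = T(i) + ((-3)^i(-8i - 18)) = ((-3)^i(2i + 3) - 3) + ((-3)^i(-8i - 18)).
Simplifying, T(i+1) = -6(-3)^i·i - 15(-3)^i - 3 = (-3)^(i+1)(2(i+1) + 3) - 3,
which is the closed form with N = i+1.
By induction, the statement is established for all N ≥ 1.

T(N) = (-3)^N(2N + 3) - 3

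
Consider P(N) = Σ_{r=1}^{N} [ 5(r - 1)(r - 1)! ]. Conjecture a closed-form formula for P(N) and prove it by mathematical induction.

P(N) = 5N! - 5

We claim P(N) = 5N! - 5 for all N ≥ 1.
For the base case N = 1: P(1) = 0, and the closed form gives 0. They agree.
For the inductive step, assume it holds for an arbitrary r ≥ 1, so P(r) = 5r! - 5.
Then P(r+1) = P(r) + (5r·r!) = (5r! - 5) + (5r·r!).
Simplifying, P(r+1) = 5(r+1)! - 5,
which is the closed form with N = r+1.
Hence, by induction on N, the claim holds for every N ≥ 1.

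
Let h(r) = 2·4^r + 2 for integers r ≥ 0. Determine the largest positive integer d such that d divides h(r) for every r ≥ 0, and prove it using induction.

d = 2

Computing the first values: h(0) = 4 and h(1) = 10; gcd(4, 10) = 2, so d ≤ 2.
We prove 2 | 2·4^r + 2 for all r ≥ 0 by induction on r.
Base step (r = 0): h(0) = 4 = 2·(2), so 2 | h(0).
For the inductive step, assume it holds for an arbitrary i ≥ 0, i.e. 2 | h(i). Then
h(i+1) = 2·4^(i+1) + 2 = 4·(2·4^i + 2) - 6 = 4·h(i) - 6. The first term is divisible by 2 by the inductive hypothesis, and -6 is divisible by 2. Hence 2 | h(i+1).
This completes the induction.
Therefore the largest such d is 2.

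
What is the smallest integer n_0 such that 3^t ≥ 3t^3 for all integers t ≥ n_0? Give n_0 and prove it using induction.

At t = 5: 243 < 375, so the inequality fails and n_0 ≥ 6. We prove 3^t ≥ 3t^3 for all t ≥ 6.
Base step (t = 6): 3^t = 729 and 3t^3 = 648, so 729 ≥ 648.
Inductive step: assume the claim holds for t = r, so 3^r ≥ 3r^3.
Then 3^(r + 1) = 3·(3^r) ≥ 3·(3r^3).
Also, for r ≥ 6 we have 3·(3r^3) ≥ 3(r+1)^3, since 3 ≥ (1 + 1/r)^3 for all r ≥ 6.
Combining, 3^(r + 1) ≥ 3(r+1)^3.
This completes the induction.
Hence the smallest such n_0 is 6.

n_0 = 6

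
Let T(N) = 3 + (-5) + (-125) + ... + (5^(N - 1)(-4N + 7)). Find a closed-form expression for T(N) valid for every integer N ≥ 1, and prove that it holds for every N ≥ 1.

T(N) = 5^N(-N + 2) - 2

We claim T(N) = 5^N(-N + 2) - 2 for all N ≥ 1.
Base step (N = 1): T(1) = 3, and the closed form gives 3. They agree.
For the inductive step, assume it holds for an arbitrary k ≥ 1, so T(k) = 5^k(-k + 2) - 2.
Then T(k+1) = T(k) + (5^k(-4k + 3)) = (5^k(-k + 2) - 2) + (5^k(-4k + 3)).
Simplifying, T(k+1) = -5^(k + 1)k + 5^(k + 1) - 2 = 5^(k+1)(-(k+1) + 2) - 2,
which is the closed form with N = k+1.
Hence, by induction on N, the claim holds for every N ≥ 1.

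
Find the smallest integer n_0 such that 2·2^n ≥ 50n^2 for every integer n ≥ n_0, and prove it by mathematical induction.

At n = 11: 4096 < 6050, so the inequality fails and n_0 ≥ 12. We prove 2·2^n ≥ 50n^2 for all n ≥ 12.
Base case (n = 12): 2·2^n = 8192 and 50n^2 = 7200, so 8192 ≥ 7200.
Suppose the result is true for n = k, so 2·2^k ≥ 50k^2.
Then 2·2^(k + 1) = 2·(2·2^k) ≥ 2·(50k^2).
Also, for k ≥ 12 we have 2·(50k^2) ≥ 50(k+1)^2, since 2 ≥ (1 + 1/k)^2 for all k ≥ 12.
Combining, 2·2^(k + 1) ≥ 50(k+1)^2.
Hence, by induction on n, the claim holds for every n ≥ 12.
Hence the smallest such n_0 is 12.

n_0 = 12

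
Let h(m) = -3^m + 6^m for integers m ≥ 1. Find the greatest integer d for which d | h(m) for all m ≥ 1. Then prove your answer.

Computing the first values: h(1) = 3 and h(2) = 27; gcd(3, 27) = 3, so d ≤ 3.
We prove 3 | -3^m + 6^m for all m ≥ 1 by induction on m.
For the base case m = 1: h(1) = 3 = 3·(1), so 3 | h(1).
For the inductive step, assume it holds for an arbitrary r ≥ 1, i.e. 3 | h(r). Then
6^{r+1} − 3^{r+1} = 6·6^r − 3·3^r = 6·(6^r − 3^r) + (3)·3^r. The first term is divisible by 3 by the inductive hypothesis, and the second term (3)·3^r is divisible by 3 since 3 | 3. Hence 3 | h(r+1).
This completes the induction.
Therefore the largest such d is 3.

d = 3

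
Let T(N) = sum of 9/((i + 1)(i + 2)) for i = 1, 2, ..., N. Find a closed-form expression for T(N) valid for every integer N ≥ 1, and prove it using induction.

T(N) = 9N/(2(N + 2))

We claim T(N) = 9N/(2(N + 2)) for all N ≥ 1.
For the base case N = 1: T(1) = 3/2, and the closed form gives 3/2. They agree.
For the inductive step, assume it holds for an arbitrary i ≥ 1, so T(i) = 9i/(2(i + 2)).
Then T(i+1) = T(i) + (9/((i + 2)(i + 3))) = (9i/(2(i + 2))) + (9/((i + 2)(i + 3))).
Simplifying, T(i+1) = 9(i + 1)/(2(i + 3)) = 9(i+1)/(2((i+1) + 2)),
which is the closed form with N = i+1.
Hence, by induction on N, the claim holds for every N ≥ 1.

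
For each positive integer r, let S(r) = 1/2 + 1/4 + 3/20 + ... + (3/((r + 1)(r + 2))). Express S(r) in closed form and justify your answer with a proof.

We claim S(r) = 3r/(2(r + 2)) for all r ≥ 1.
When r = 1: S(1) = 1/2, and the closed form gives 1/2. They agree.
For the inductive step, assume it holds for an arbitrary k ≥ 1, so S(k) = 3k/(2(k + 2)).
Then S(k+1) = S(k) + (3/((k + 2)(k + 3))) = (3k/(2(k + 2))) + (3/((k + 2)(k + 3))).
Simplifying, S(k+1) = 3(k + 1)/(2(k + 3)) = 3(k+1)/(2((k+1) + 2)),
which is the closed form with r = k+1.
Hence, by induction on r, the claim holds for every r ≥ 1.

S(r) = 3r/(2(r + 2))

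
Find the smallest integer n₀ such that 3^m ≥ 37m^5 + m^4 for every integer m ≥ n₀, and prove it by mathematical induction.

n₀ = 16

At m = 15: 14348907 < 28147500, so the inequality fails and n₀ ≥ 16. We prove 3^m ≥ 37m^5 + m^4 for all m ≥ 16.
For the base case m = 16: 3^m = 43046721 and 37m^5 + m^4 = 38862848, so 43046721 ≥ 38862848.
Inductive step: assume the claim holds for m = i, so 3^i ≥ 37i^5 + i^4.
Then 3^(i + 1) = 3·(3^i) ≥ 3·(37i^5 + i^4).
Also, for i ≥ 16 we have 3·(37i^5 + i^4) ≥ 37(i+1)^5 + (i+1)^4, since 3·(37i^5 + i^4) − (37(i+1)^5 + (i+1)^4) = 74i^5 - 183i^4 - 374i^3 - 376i^2 - 189i - 38, which is nonnegative for all i ≥ 16.
Combining, 3^(i + 1) ≥ 37(i+1)^5 + (i+1)^4.
By the principle of mathematical induction, the result holds for all m ≥ 16.
Hence the smallest such n₀ is 16.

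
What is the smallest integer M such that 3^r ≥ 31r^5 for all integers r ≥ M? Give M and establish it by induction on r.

M = 16

At r = 15: 14348907 < 23540625, so the inequality fails and M ≥ 16. We prove 3^r ≥ 31r^5 for all r ≥ 16.
When r = 16: 3^r = 43046721 and 31r^5 = 32505856, so 43046721 ≥ 32505856.
Inductive step: assume the claim holds for r = j, so 3^j ≥ 31j^5.
Then 3^(j + 1) = 3·(3^j) ≥ 3·(31j^5).
Also, for j ≥ 16 we have 3·(31j^5) ≥ 31(j+1)^5, since 3 ≥ (1 + 1/j)^5 for all j ≥ 16.
Combining, 3^(j + 1) ≥ 31(j+1)^5.
Hence, by induction on r, the claim holds for every r ≥ 16.
Hence the smallest such M is 16.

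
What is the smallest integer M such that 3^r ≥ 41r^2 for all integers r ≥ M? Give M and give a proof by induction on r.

M = 7

At r = 6: 729 < 1476, so the inequality fails and M ≥ 7. We prove 3^r ≥ 41r^2 for all r ≥ 7.
Base step (r = 7): 3^r = 2187 and 41r^2 = 2009, so 2187 ≥ 2009.
Inductive step: suppose the statement holds for some j ≥ 7, so 3^j ≥ 41j^2.
Then 3^(j + 1) = 3·(3^j) ≥ 3·(41j^2).
Also, for j ≥ 7 we have 3·(41j^2) ≥ 41(j+1)^2, since 3 ≥ (1 + 1/j)^2 for all j ≥ 7.
Combining, 3^(j + 1) ≥ 41(j+1)^2.
This completes the induction.
Hence the smallest such M is 7.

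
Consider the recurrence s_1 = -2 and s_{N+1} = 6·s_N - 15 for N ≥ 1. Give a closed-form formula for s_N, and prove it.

Computing the first terms: s_1 = -2, s_2 = -27, s_3 = -177. This suggests s_N = -5·6^(N - 1) + 3.
Base step (N = 1): the formula gives -2 = -2 = s_1.
Inductive step: assume the claim holds for N = j, so s_j = -5·6^(j - 1) + 3.
Then s_{j+1} = 6·s_j - 15 = 6·(-5·6^(j - 1) + 3) - 15 = -5·6^j + 3 = -5·6^((j+1) - 1) + 3,
which is the claimed formula at N = j+1.
Hence, by induction on N, the claim holds for every N ≥ 1.

s_N = -5·6^(N - 1) + 3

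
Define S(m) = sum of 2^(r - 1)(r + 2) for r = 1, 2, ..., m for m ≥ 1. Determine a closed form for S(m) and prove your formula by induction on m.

S(m) = 2^m(m + 1) - 1

We claim S(m) = 2^m(m + 1) - 1 for all m ≥ 1.
When m = 1: S(1) = 3, and the closed form gives 3. They agree.
For the inductive step, assume it holds for an arbitrary r ≥ 1, so S(r) = 2^r(r + 1) - 1.
Then S(r+1) = S(r) + (2^r(r + 3)) = (2^r(r + 1) - 1) + (2^r(r + 3)).
Simplifying, S(r+1) = 2^(r + 1)r + 2^(r + 2) - 1 = 2^(r+1)((r+1) + 1) - 1,
which is the closed form with m = r+1.
Hence, by induction on m, the claim holds for every m ≥ 1.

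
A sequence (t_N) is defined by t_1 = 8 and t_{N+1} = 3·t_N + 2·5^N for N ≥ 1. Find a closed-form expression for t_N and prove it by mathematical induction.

Computing the first terms: t_1 = 8, t_2 = 34, t_3 = 152. This suggests t_N = 3^N + 5^N.
When N = 1: the formula gives 8 = 8 = t_1.
For the inductive step, assume it holds for an arbitrary k ≥ 1, so t_k = 3^k + 5^k.
Then t_{k+1} = 3·t_k + 2·5^k = 3·(3^k + 5^k) + 2·5^k = 3^(k + 1) + 5^(k + 1),
which is the claimed formula at N = k+1.
By the principle of mathematical induction, the result holds for all N ≥ 1.

t_N = 3^N + 5^N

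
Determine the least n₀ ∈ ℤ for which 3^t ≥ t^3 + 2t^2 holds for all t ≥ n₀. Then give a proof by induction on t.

At t = 4: 81 < 96, so the inequality fails and n₀ ≥ 5. We prove 3^t ≥ t^3 + 2t^2 for all t ≥ 5.
When t = 5: 3^t = 243 and t^3 + 2t^2 = 175, so 243 ≥ 175.
Inductive step: suppose the statement holds for some m ≥ 5, so 3^m ≥ m^3 + 2m^2.
Then 3^(m + 1) = 3·(3^m) ≥ 3·(m^3 + 2m^2).
Also, for m ≥ 5 we have 3·(m^3 + 2m^2) ≥ (m+1)^3 + 2(m+1)^2, since 3·(m^3 + 2m^2) − ((m+1)^3 + 2(m+1)^2) = 2m^3 + m^2 - 7m - 3, which is nonnegative for all m ≥ 5.
Combining, 3^(m + 1) ≥ (m+1)^3 + 2(m+1)^2.
Hence, by induction on t, the claim holds for every t ≥ 5.
Hence the smallest such n₀ is 5.

n₀ = 5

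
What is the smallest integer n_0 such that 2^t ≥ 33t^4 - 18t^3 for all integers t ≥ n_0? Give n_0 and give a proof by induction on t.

At t = 23: 8388608 < 9015747, so the inequality fails and n_0 ≥ 24. We prove 2^t ≥ 33t^4 - 18t^3 for all t ≥ 24.
Base case (t = 24): 2^t = 16777216 and 33t^4 - 18t^3 = 10699776, so 16777216 ≥ 10699776.
Inductive step: assume the claim holds for t = k, so 2^k ≥ 33k^4 - 18k^3.
Then 2^(k + 1) = 2·(2^k) ≥ 2·(33k^4 - 18k^3).
Also, for k ≥ 24 we have 2·(33k^4 - 18k^3) ≥ 33(k+1)^4 - 18(k+1)^3, since 2·(33k^4 - 18k^3) − (33(k+1)^4 - 18(k+1)^3) = 33k^4 - 150k^3 - 144k^2 - 78k - 15, which is nonnegative for all k ≥ 24.
Combining, 2^(k + 1) ≥ 33(k+1)^4 - 18(k+1)^3.
By the principle of mathematical induction, the result holds for all t ≥ 24.
Hence the smallest such n_0 is 24.

n_0 = 24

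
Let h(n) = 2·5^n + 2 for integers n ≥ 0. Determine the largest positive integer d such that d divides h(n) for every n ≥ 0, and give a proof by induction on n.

Computing the first values: h(0) = 4 and h(1) = 12; gcd(4, 12) = 4, so d ≤ 4.
We prove 4 | 2·5^n + 2 for all n ≥ 0 by induction on n.
Base step (n = 0): h(0) = 4 = 4·(1), so 4 | h(0).
Suppose the result is true for n = p, i.e. 4 | h(p). Then
h(p+1) = 2·5^(p+1) + 2 = 5·(2·5^p + 2) - 8 = 5·h(p) - 8. The first term is divisible by 4 by the inductive hypothesis, and -8 is divisible by 4. Hence 4 | h(p+1).
By the principle of mathematical induction, the result holds for all n ≥ 0.
Therefore the largest such d is 4.

d = 4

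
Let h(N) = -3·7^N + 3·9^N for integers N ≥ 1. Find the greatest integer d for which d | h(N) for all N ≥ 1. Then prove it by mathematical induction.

d = 6

Computing the first values: h(1) = 6 and h(2) = 96; gcd(6, 96) = 6, so d ≤ 6.
We prove 6 | -3·7^N + 3·9^N for all N ≥ 1 by induction on N.
Base case (N = 1): h(1) = 6 = 6·(1), so 6 | h(1).
Inductive step: suppose the statement holds for some r ≥ 1, i.e. 6 | h(r). Then
h(r+1) − 9·h(r) = (-3·7^(r+1) + 3·9^(r+1)) − 9·(-3·7^r + 3·9^r) = (-3)·7^r·(7 − 9) = (6)·7^r. Since 6 | h(r) by the inductive hypothesis, 6 | 9·h(r); and 6 | 6 since 6 = 6·1. Therefore 6 | h(r+1).
By the principle of mathematical induction, the result holds for all N ≥ 1.
Therefore the largest such d is 6.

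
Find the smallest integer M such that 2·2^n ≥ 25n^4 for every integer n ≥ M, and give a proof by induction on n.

M = 22

At n = 21: 4194304 < 4862025, so the inequality fails and M ≥ 22. We prove 2·2^n ≥ 25n^4 for all n ≥ 22.
Base case (n = 22): 2·2^n = 8388608 and 25n^4 = 5856400, so 8388608 ≥ 5856400.
Inductive step: suppose the statement holds for some k ≥ 22, so 2·2^k ≥ 25k^4.
Then 2·2^(k + 1) = 2·(2·2^k) ≥ 2·(25k^4).
Also, for k ≥ 22 we have 2·(25k^4) ≥ 25(k+1)^4, since 2 ≥ (1 + 1/k)^4 for all k ≥ 22.
Combining, 2·2^(k + 1) ≥ 25(k+1)^4.
This completes the induction.
Hence the smallest such M is 22.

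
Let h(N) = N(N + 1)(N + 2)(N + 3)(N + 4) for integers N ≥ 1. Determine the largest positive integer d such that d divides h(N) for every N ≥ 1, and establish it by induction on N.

d = 120

Computing the first values: h(1) = 120 and h(2) = 720; gcd(120, 720) = 120, so d ≤ 120.
We prove 120 | N(N + 1)(N + 2)(N + 3)(N + 4) for all N ≥ 1 by induction on N.
For the base case N = 1: h(1) = 120 = 120·(1), so 120 | h(1).
Inductive step: assume the claim holds for N = p, i.e. 120 | h(p). Then
h(p+1) − h(p) = (p+1)·(p+2)·(p+3)·(p+4)·(p+5) − p·(p+1)·(p+2)·(p+3)·(p+4) = (p+1)·(p+2)·(p+3)·(p+4)·[(p+5) − p] = 5·(p+1)·(p+2)·(p+3)·(p+4). The product of 4 consecutive integers is divisible by (4)! = 24, so h(p+1) − h(p) is divisible by 5·24 = 120. By the inductive hypothesis 120 | h(p), hence 120 | h(p+1).
By the principle of mathematical induction, the result holds for all N ≥ 1.
Therefore the largest such d is 120.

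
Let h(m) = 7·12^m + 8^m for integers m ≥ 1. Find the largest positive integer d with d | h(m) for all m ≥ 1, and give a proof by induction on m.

d = 4

Computing the first values: h(1) = 92 and h(2) = 1072; gcd(92, 1072) = 4, so d ≤ 4.
We prove 4 | 7·12^m + 8^m for all m ≥ 1 by induction on m.
Base case (m = 1): h(1) = 92 = 4·(23), so 4 | h(1).
Inductive step: suppose the statement holds for some i ≥ 1, i.e. 4 | h(i). Then
h(i+1) − 12·h(i) = (7·12^(i+1) + 8^(i+1)) − 12·(7·12^i + 8^i) = (1)·8^i·(8 − 12) = (-4)·8^i. Since 4 | h(i) by the inductive hypothesis, 4 | 12·h(i); and 4 | -4 since -4 = 4·-1. Therefore 4 | h(i+1).
By the principle of mathematical induction, the result holds for all m ≥ 1.
Therefore the largest such d is 4.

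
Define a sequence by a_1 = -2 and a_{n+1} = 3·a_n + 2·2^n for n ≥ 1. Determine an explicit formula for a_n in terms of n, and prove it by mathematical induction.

a_n = -2^(n + 1) + 2·3^(n - 1)

Computing the first terms: a_1 = -2, a_2 = -2, a_3 = 2. This suggests a_n = -2^(n + 1) + 2·3^(n - 1).
When n = 1: the formula gives -2 = -2 = a_1.
Suppose the result is true for n = i, so a_i = -2^(i + 1) + 2·3^(i - 1).
Then a_{i+1} = 3·a_i + 2·2^i = 3·(-2^(i + 1) + 2·3^(i - 1)) + 2·2^i = -2^(i + 2) + 2·3^i = -2^((i+1) + 1) + 2·3^((i+1) - 1),
which is the claimed formula at n = i+1.
By the principle of mathematical induction, the result holds for all n ≥ 1.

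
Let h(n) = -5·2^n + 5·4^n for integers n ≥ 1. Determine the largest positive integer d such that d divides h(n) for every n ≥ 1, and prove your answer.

Computing the first values: h(1) = 10 and h(2) = 60; gcd(10, 60) = 10, so d ≤ 10.
We prove 10 | -5·2^n + 5·4^n for all n ≥ 1 by induction on n.
Base case (n = 1): h(1) = 10 = 10·(1), so 10 | h(1).
Suppose the result is true for n = p, i.e. 10 | h(p). Then
h(p+1) − 4·h(p) = (-5·2^(p+1) + 5·4^(p+1)) − 4·(-5·2^p + 5·4^p) = (-5)·2^p·(2 − 4) = (10)·2^p. Since 10 | h(p) by the inductive hypothesis, 10 | 4·h(p); and 10 | 10 since 10 = 10·1. Therefore 10 | h(p+1).
Hence, by induction on n, the claim holds for every n ≥ 1.
Therefore the largest such d is 10.

d = 10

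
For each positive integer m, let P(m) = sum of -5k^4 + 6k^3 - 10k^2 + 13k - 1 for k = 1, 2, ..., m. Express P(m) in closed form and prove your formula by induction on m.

We claim P(m) = -m(m^4 + m^3 + 2m^2 - 3m - 4) for all m ≥ 1.
For the base case m = 1: P(1) = 3, and the closed form gives 3. They agree.
Inductive step: assume the claim holds for m = k, so P(k) = k(-k^4 - k^3 - 2k^2 + 3k + 4).
Then P(k+1) = P(k) + (-5k^4 - 14k^3 - 22k^2 - 9k + 3) = (k(-k^4 - k^3 - 2k^2 + 3k + 4)) + (-5k^4 - 14k^3 - 22k^2 - 9k + 3).
Simplifying, P(k+1) = -(k + 1)(k^4 + 5k^3 + 11k^2 + 8k - 3) = -(k+1)((k+1)^4 + (k+1)^3 + 2(k+1)^2 - 3(k+1) - 4),
which is the closed form with m = k+1.
This completes the induction.

P(m) = -m(m^4 + m^3 + 2m^2 - 3m - 4)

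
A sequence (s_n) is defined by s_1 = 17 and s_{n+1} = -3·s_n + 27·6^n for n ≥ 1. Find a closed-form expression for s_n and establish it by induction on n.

s_n = -(-3)^(n - 1) + 3·6^n

Computing the first terms: s_1 = 17, s_2 = 111, s_3 = 639. This suggests s_n = -(-3)^(n - 1) + 3·6^n.
For the base case n = 1: the formula gives 17 = 17 = s_1.
Suppose the result is true for n = r, so s_r = -(-3)^(r - 1) + 3·6^r.
Then s_{r+1} = -3·s_r + 27·6^r = -3·(-(-3)^(r - 1) + 3·6^r) + 27·6^r = -(-3)^r + 3·6^(r + 1) = -(-3)^((r+1) - 1) + 3·6^(r+1),
which is the claimed formula at n = r+1.
By the principle of mathematical induction, the result holds for all n ≥ 1.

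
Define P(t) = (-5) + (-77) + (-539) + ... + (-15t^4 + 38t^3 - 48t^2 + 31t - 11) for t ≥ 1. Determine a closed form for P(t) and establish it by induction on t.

We claim P(t) = -t(3t^4 - 2t^3 + 2t^2 - t + 3) for all t ≥ 1.
Base step (t = 1): P(1) = -5, and the closed form gives -5. They agree.
Suppose the result is true for t = k, so P(k) = k(-3k^4 + 2k^3 - 2k^2 + k - 3).
Then P(k+1) = P(k) + (-15k^4 - 22k^3 - 24k^2 - 11k - 5) = (k(-3k^4 + 2k^3 - 2k^2 + k - 3)) + (-15k^4 - 22k^3 - 24k^2 - 11k - 5).
Simplifying, P(k+1) = -(k + 1)(3k^4 + 10k^3 + 14k^2 + 9k + 5) = -(k+1)(3(k+1)^4 - 2(k+1)^3 + 2(k+1)^2 - (k+1) + 3),
which is the closed form with t = k+1.
By the principle of mathematical induction, the result holds for all t ≥ 1.

P(t) = -t(3t^4 - 2t^3 + 2t^2 - t + 3)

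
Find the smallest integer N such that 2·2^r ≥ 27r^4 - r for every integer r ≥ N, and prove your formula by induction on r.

N = 22

At r = 21: 4194304 < 5250966, so the inequality fails and N ≥ 22. We prove 2·2^r ≥ 27r^4 - r for all r ≥ 22.
Base case (r = 22): 2·2^r = 8388608 and 27r^4 - r = 6324890, so 8388608 ≥ 6324890.
Inductive step: assume the claim holds for r = j, so 2·2^j ≥ 27j^4 - j.
Then 2·2^(j + 1) = 2·(2·2^j) ≥ 2·(27j^4 - j).
Also, for j ≥ 22 we have 2·(27j^4 - j) ≥ 27(j+1)^4 - (j+1), since 2·(27j^4 - j) − (27(j+1)^4 - (j+1)) = 27j^4 - 108j^3 - 162j^2 - 109j - 26, which is nonnegative for all j ≥ 22.
Combining, 2·2^(j + 1) ≥ 27(j+1)^4 - (j+1).
By induction, the statement is established for all r ≥ 22.
Hence the smallest such N is 22.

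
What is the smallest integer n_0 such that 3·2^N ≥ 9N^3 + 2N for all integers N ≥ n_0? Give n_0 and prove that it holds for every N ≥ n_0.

At N = 12: 12288 < 15576, so the inequality fails and n_0 ≥ 13. We prove 3·2^N ≥ 9N^3 + 2N for all N ≥ 13.
Base step (N = 13): 3·2^N = 24576 and 9N^3 + 2N = 19799, so 24576 ≥ 19799.
For the inductive step, assume it holds for an arbitrary k ≥ 13, so 3·2^k ≥ 9k^3 + 2k.
Then 3·2^(k + 1) = 2·(3·2^k) ≥ 2·(9k^3 + 2k).
Also, for k ≥ 13 we have 2·(9k^3 + 2k) ≥ 9(k+1)^3 + 2(k+1), since 2·(9k^3 + 2k) − (9(k+1)^3 + 2(k+1)) = 9k^3 - 27k^2 - 25k - 11, which is nonnegative for all k ≥ 13.
Combining, 3·2^(k + 1) ≥ 9(k+1)^3 + 2(k+1).
By the principle of mathematical induction, the result holds for all N ≥ 13.
Hence the smallest such n_0 is 13.

n_0 = 13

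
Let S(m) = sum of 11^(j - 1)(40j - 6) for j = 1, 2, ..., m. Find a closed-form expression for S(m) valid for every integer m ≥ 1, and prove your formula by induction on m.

We claim S(m) = 11^m(4m - 1) + 1 for all m ≥ 1.
Base step (m = 1): S(1) = 34, and the closed form gives 34. They agree.
Suppose the result is true for m = j, so S(j) = 11^j(4j - 1) + 1.
Then S(j+1) = S(j) + (11^j(40j + 34)) = (11^j(4j - 1) + 1) + (11^j(40j + 34)).
Simplifying, S(j+1) = 44·11^j·j + 33·11^j + 1 = 11^(j+1)(4(j+1) - 1) + 1,
which is the closed form with m = j+1.
By induction, the statement is established for all m ≥ 1.

S(m) = 11^m(4m - 1) + 1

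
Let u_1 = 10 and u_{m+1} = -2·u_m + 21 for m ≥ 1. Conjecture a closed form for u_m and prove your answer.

Computing the first terms: u_1 = 10, u_2 = 1, u_3 = 19. This suggests u_m = 3(-2)^(m - 1) + 7.
For the base case m = 1: the formula gives 10 = 10 = u_1.
For the inductive step, assume it holds for an arbitrary r ≥ 1, so u_r = 3(-2)^(r - 1) + 7.
Then u_{r+1} = -2·u_r + 21 = -2·(3(-2)^(r - 1) + 7) + 21 = 3(-2)^r + 7 = 3(-2)^((r+1) - 1) + 7,
which is the claimed formula at m = r+1.
Hence, by induction on m, the claim holds for every m ≥ 1.

u_m = 3(-2)^(m - 1) + 7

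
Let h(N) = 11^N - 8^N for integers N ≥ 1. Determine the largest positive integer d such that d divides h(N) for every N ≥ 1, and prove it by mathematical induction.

Computing the first values: h(1) = 3 and h(2) = 57; gcd(3, 57) = 3, so d ≤ 3.
We prove 3 | 11^N - 8^N for all N ≥ 1 by induction on N.
Base case (N = 1): h(1) = 3 = 3·(1), so 3 | h(1).
For the inductive step, assume it holds for an arbitrary m ≥ 1, i.e. 3 | h(m). Then
11^{m+1} − 8^{m+1} = 11·11^m − 8·8^m = 11·(11^m − 8^m) + (3)·8^m. The first term is divisible by 3 by the inductive hypothesis, and the second term (3)·8^m is divisible by 3 since 3 | 3. Hence 3 | h(m+1).
By the principle of mathematical induction, the result holds for all N ≥ 1.
Therefore the largest such d is 3.

d = 3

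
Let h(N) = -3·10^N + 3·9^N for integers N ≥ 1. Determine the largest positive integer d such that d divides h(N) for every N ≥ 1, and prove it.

Computing the first values: h(1) = -3 and h(2) = -57; gcd(-3, -57) = 3, so d ≤ 3.
We prove 3 | -3·10^N + 3·9^N for all N ≥ 1 by induction on N.
Base case (N = 1): h(1) = -3 = 3·(-1), so 3 | h(1).
Inductive step: assume the claim holds for N = j, i.e. 3 | h(j). Then
h(j+1) − 10·h(j) = (-3·10^(j+1) + 3·9^(j+1)) − 10·(-3·10^j + 3·9^j) = (3)·9^j·(9 − 10) = (-3)·9^j. Since 3 | h(j) by the inductive hypothesis, 3 | 10·h(j); and 3 | -3 since -3 = 3·-1. Therefore 3 | h(j+1).
Hence, by induction on N, the claim holds for every N ≥ 1.
Therefore the largest such d is 3.

d = 3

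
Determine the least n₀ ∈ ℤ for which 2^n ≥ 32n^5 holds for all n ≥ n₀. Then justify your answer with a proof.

n₀ = 30

At n = 29: 536870912 < 656356768, so the inequality fails and n₀ ≥ 30. We prove 2^n ≥ 32n^5 for all n ≥ 30.
When n = 30: 2^n = 1073741824 and 32n^5 = 777600000, so 1073741824 ≥ 777600000.
Suppose the result is true for n = i, so 2^i ≥ 32i^5.
Then 2^(i + 1) = 2·(2^i) ≥ 2·(32i^5).
Also, for i ≥ 30 we have 2·(32i^5) ≥ 32(i+1)^5, since 2 ≥ (1 + 1/i)^5 for all i ≥ 30.
Combining, 2^(i + 1) ≥ 32(i+1)^5.
By the principle of mathematical induction, the result holds for all n ≥ 30.
Hence the smallest such n₀ is 30.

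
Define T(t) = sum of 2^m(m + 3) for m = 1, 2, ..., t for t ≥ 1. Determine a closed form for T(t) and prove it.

We claim T(t) = 2·2^t(t + 2) - 4 for all t ≥ 1.
For the base case t = 1: T(1) = 8, and the closed form gives 8. They agree.
Inductive step: suppose the statement holds for some m ≥ 1, so T(m) = 2·2^m(m + 2) - 4.
Then T(m+1) = T(m) + (2^(m + 1)(m + 4)) = (2·2^m(m + 2) - 4) + (2^(m + 1)(m + 4)).
Simplifying, T(m+1) = 4·2^m·m + 12·2^m - 4 = 2·2^(m+1)((m+1) + 2) - 4,
which is the closed form with t = m+1.
By induction, the statement is established for all t ≥ 1.

T(t) = 2·2^t(t + 2) - 4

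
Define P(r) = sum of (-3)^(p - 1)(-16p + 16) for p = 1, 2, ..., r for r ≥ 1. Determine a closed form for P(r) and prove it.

P(r) = (-3)^r(4r - 3) + 3

We claim P(r) = (-3)^r(4r - 3) + 3 for all r ≥ 1.
Base case (r = 1): P(1) = 0, and the closed form gives 0. They agree.
For the inductive step, assume it holds for an arbitrary p ≥ 1, so P(p) = (-3)^p(4p - 3) + 3.
Then P(p+1) = P(p) + (-16(-3)^p·p) = ((-3)^p(4p - 3) + 3) + (-16(-3)^p·p).
Simplifying, P(p+1) = -12(-3)^p·p - 3(-3)^p + 3 = (-3)^(p+1)(4(p+1) - 3) + 3,
which is the closed form with r = p+1.
This completes the induction.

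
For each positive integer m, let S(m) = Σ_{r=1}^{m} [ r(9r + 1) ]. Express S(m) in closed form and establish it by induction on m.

We claim S(m) = m(m + 1)(3m + 2) for all m ≥ 1.
When m = 1: S(1) = 10, and the closed form gives 10. They agree.
Suppose the result is true for m = r, so S(r) = r(3r^2 + 5r + 2).
Then S(r+1) = S(r) + ((r + 1)(9r + 10)) = (r(3r^2 + 5r + 2)) + ((r + 1)(9r + 10)).
Simplifying, S(r+1) = (r + 1)(r + 2)(3r + 5) = (r+1)((r+1) + 1)(3(r+1) + 2),
which is the closed form with m = r+1.
By induction, the statement is established for all m ≥ 1.

S(m) = m(m + 1)(3m + 2)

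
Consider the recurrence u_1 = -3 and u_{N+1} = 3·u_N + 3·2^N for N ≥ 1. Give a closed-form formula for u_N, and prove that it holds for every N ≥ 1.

Computing the first terms: u_1 = -3, u_2 = -3, u_3 = 3. This suggests u_N = -3·2^N + 3^N.
Base step (N = 1): the formula gives -3 = -3 = u_1.
Inductive step: assume the claim holds for N = i, so u_i = -3·2^i + 3^i.
Then u_{i+1} = 3·u_i + 3·2^i = 3·(-3·2^i + 3^i) + 3·2^i = -3·2^(i + 1) + 3^(i + 1),
which is the claimed formula at N = i+1.
Hence, by induction on N, the claim holds for every N ≥ 1.

u_N = -3·2^N + 3^N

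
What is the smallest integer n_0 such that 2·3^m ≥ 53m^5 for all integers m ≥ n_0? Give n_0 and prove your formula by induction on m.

At m = 15: 28697814 < 40246875, so the inequality fails and n_0 ≥ 16. We prove 2·3^m ≥ 53m^5 for all m ≥ 16.
When m = 16: 2·3^m = 86093442 and 53m^5 = 55574528, so 86093442 ≥ 55574528.
For the inductive step, assume it holds for an arbitrary p ≥ 16, so 2·3^p ≥ 53p^5.
Then 2·3^(p + 1) = 3·(2·3^p) ≥ 3·(53p^5).
Also, for p ≥ 16 we have 3·(53p^5) ≥ 53(p+1)^5, since 3 ≥ (1 + 1/p)^5 for all p ≥ 16.
Combining, 2·3^(p + 1) ≥ 53(p+1)^5.
By the principle of mathematical induction, the result holds for all m ≥ 16.
Hence the smallest such n_0 is 16.

n_0 = 16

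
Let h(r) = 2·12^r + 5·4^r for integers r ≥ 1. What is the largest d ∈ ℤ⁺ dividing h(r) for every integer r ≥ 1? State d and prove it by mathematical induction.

d = 4

Computing the first values: h(1) = 44 and h(2) = 368; gcd(44, 368) = 4, so d ≤ 4.
We prove 4 | 2·12^r + 5·4^r for all r ≥ 1 by induction on r.
Base step (r = 1): h(1) = 44 = 4·(11), so 4 | h(1).
Suppose the result is true for r = i, i.e. 4 | h(i). Then
h(i+1) − 12·h(i) = (2·12^(i+1) + 5·4^(i+1)) − 12·(2·12^i + 5·4^i) = (5)·4^i·(4 − 12) = (-40)·4^i. Since 4 | h(i) by the inductive hypothesis, 4 | 12·h(i); and 4 | -40 since -40 = 4·-10. Therefore 4 | h(i+1).
By the principle of mathematical induction, the result holds for all r ≥ 1.
Therefore the largest such d is 4.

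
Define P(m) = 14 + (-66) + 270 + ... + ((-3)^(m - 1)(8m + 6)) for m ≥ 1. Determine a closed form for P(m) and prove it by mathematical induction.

P(m) = -2(-3)^m(m + 1) + 2

We claim P(m) = -2(-3)^m(m + 1) + 2 for all m ≥ 1.
Base case (m = 1): P(1) = 14, and the closed form gives 14. They agree.
Suppose the result is true for m = j, so P(j) = -2(-3)^j(j + 1) + 2.
Then P(j+1) = P(j) + ((-3)^j(8j + 14)) = (-2(-3)^j(j + 1) + 2) + ((-3)^j(8j + 14)).
Simplifying, P(j+1) = 6(-3)^j·j + 12(-3)^j + 2 = -2(-3)^(j+1)((j+1) + 1) + 2,
which is the closed form with m = j+1.
Hence, by induction on m, the claim holds for every m ≥ 1.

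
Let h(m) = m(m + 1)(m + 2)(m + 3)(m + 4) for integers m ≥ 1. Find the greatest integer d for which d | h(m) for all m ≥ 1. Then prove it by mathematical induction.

d = 120

Computing the first values: h(1) = 120 and h(2) = 720; gcd(120, 720) = 120, so d ≤ 120.
We prove 120 | m(m + 1)(m + 2)(m + 3)(m + 4) for all m ≥ 1 by induction on m.
Base case (m = 1): h(1) = 120 = 120·(1), so 120 | h(1).
Inductive step: suppose the statement holds for some j ≥ 1, i.e. 120 | h(j). Then
h(j+1) − h(j) = (j+1)·(j+2)·(j+3)·(j+4)·(j+5) − j·(j+1)·(j+2)·(j+3)·(j+4) = (j+1)·(j+2)·(j+3)·(j+4)·[(j+5) − j] = 5·(j+1)·(j+2)·(j+3)·(j+4). The product of 4 consecutive integers is divisible by (4)! = 24, so h(j+1) − h(j) is divisible by 5·24 = 120. By the inductive hypothesis 120 | h(j), hence 120 | h(j+1).
By induction, the statement is established for all m ≥ 1.
Therefore the largest such d is 120.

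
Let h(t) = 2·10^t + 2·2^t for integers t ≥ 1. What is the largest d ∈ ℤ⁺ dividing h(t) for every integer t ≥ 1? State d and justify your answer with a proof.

d = 8

Computing the first values: h(1) = 24 and h(2) = 208; gcd(24, 208) = 8, so d ≤ 8.
We prove 8 | 2·10^t + 2·2^t for all t ≥ 1 by induction on t.
Base case (t = 1): h(1) = 24 = 8·(3), so 8 | h(1).
Suppose the result is true for t = k, i.e. 8 | h(k). Then
h(k+1) − 10·h(k) = (2·10^(k+1) + 2·2^(k+1)) − 10·(2·10^k + 2·2^k) = (2)·2^k·(2 − 10) = (-16)·2^k. Since 8 | h(k) by the inductive hypothesis, 8 | 10·h(k); and 8 | -16 since -16 = 8·-2. Therefore 8 | h(k+1).
By induction, the statement is established for all t ≥ 1.
Therefore the largest such d is 8.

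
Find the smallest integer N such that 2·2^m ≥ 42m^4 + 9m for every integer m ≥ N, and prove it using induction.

At m = 22: 8388608 < 9838950, so the inequality fails and N ≥ 23. We prove 2·2^m ≥ 42m^4 + 9m for all m ≥ 23.
Base case (m = 23): 2·2^m = 16777216 and 42m^4 + 9m = 11753529, so 16777216 ≥ 11753529.
Suppose the result is true for m = p, so 2·2^p ≥ 42p^4 + 9p.
Then 2·2^(p + 1) = 2·(2·2^p) ≥ 2·(42p^4 + 9p).
Also, for p ≥ 23 we have 2·(42p^4 + 9p) ≥ 42(p+1)^4 + 9(p+1), since 2·(42p^4 + 9p) − (42(p+1)^4 + 9(p+1)) = 42p^4 - 168p^3 - 252p^2 - 159p - 51, which is nonnegative for all p ≥ 23.
Combining, 2·2^(p + 1) ≥ 42(p+1)^4 + 9(p+1).
This completes the induction.
Hence the smallest such N is 23.

N = 23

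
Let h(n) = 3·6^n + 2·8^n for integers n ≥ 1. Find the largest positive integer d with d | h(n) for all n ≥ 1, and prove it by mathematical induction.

d = 2

Computing the first values: h(1) = 34 and h(2) = 236; gcd(34, 236) = 2, so d ≤ 2.
We prove 2 | 3·6^n + 2·8^n for all n ≥ 1 by induction on n.
Base step (n = 1): h(1) = 34 = 2·(17), so 2 | h(1).
Inductive step: suppose the statement holds for some p ≥ 1, i.e. 2 | h(p). Then
h(p+1) − 8·h(p) = (3·6^(p+1) + 2·8^(p+1)) − 8·(3·6^p + 2·8^p) = (3)·6^p·(6 − 8) = (-6)·6^p. Since 2 | h(p) by the inductive hypothesis, 2 | 8·h(p); and 2 | -6 since -6 = 2·-3. Therefore 2 | h(p+1).
By the principle of mathematical induction, the result holds for all n ≥ 1.
Therefore the largest such d is 2.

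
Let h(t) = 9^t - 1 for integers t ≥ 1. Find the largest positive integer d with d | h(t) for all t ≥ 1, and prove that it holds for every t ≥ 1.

Computing the first values: h(1) = 8 and h(2) = 80; gcd(8, 80) = 8, so d ≤ 8.
We prove 8 | 9^t - 1 for all t ≥ 1 by induction on t.
When t = 1: h(1) = 8 = 8·(1), so 8 | h(1).
Inductive step: assume the claim holds for t = j, i.e. 8 | h(j). Then
9^{j+1} − 1^{j+1} = 9·9^j − 1·1^j = 9·(9^j − 1^j) + (8)·1^j. The first term is divisible by 8 by the inductive hypothesis, and the second term (8)·1^j is divisible by 8 since 8 | 8. Hence 8 | h(j+1).
By induction, the statement is established for all t ≥ 1.
Therefore the largest such d is 8.

d = 8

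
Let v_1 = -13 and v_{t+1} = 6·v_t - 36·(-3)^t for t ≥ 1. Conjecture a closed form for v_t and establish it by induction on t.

Computing the first terms: v_1 = -13, v_2 = 30, v_3 = -144. This suggests v_t = 4(-3)^t - 6^(t - 1).
When t = 1: the formula gives -13 = -13 = v_1.
Suppose the result is true for t = p, so v_p = 4(-3)^p - 6^(p - 1).
Then v_{p+1} = 6·v_p - 36·(-3)^p = 6·(4(-3)^p - 6^(p - 1)) - 36·(-3)^p = 4(-3)^(p + 1) - 6^p = 4(-3)^(p+1) - 6^((p+1) - 1),
which is the claimed formula at t = p+1.
Hence, by induction on t, the claim holds for every t ≥ 1.

v_t = 4(-3)^t - 6^(t - 1)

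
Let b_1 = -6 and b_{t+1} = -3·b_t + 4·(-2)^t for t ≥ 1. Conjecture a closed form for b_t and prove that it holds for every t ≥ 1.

Computing the first terms: b_1 = -6, b_2 = 10, b_3 = -14. This suggests b_t = (-2)^(t + 2) + 2(-3)^(t - 1).
Base step (t = 1): the formula gives -6 = -6 = b_1.
Suppose the result is true for t = p, so b_p = (-2)^(p + 2) + 2(-3)^(p - 1).
Then b_{p+1} = -3·b_p + 4·(-2)^p = -3·((-2)^(p + 2) + 2(-3)^(p - 1)) + 4·(-2)^p = (-2)^(p + 3) + 2(-3)^p = (-2)^((p+1) + 2) + 2(-3)^((p+1) - 1),
which is the claimed formula at t = p+1.
By induction, the statement is established for all t ≥ 1.

b_t = (-2)^(t + 2) + 2(-3)^(t - 1)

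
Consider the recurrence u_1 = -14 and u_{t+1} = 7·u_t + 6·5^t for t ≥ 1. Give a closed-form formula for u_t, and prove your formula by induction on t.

Computing the first terms: u_1 = -14, u_2 = -68, u_3 = -326. This suggests u_t = -3·5^t + 7^(t - 1).
For the base case t = 1: the formula gives -14 = -14 = u_1.
For the inductive step, assume it holds for an arbitrary i ≥ 1, so u_i = -3·5^i + 7^(i - 1).
Then u_{i+1} = 7·u_i + 6·5^i = 7·(-3·5^i + 7^(i - 1)) + 6·5^i = -3·5^(i + 1) + 7^i = -3·5^(i+1) + 7^((i+1) - 1),
which is the claimed formula at t = i+1.
This completes the induction.

u_t = -3·5^t + 7^(t - 1)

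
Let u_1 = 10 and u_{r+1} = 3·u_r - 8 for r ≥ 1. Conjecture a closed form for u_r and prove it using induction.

Computing the first terms: u_1 = 10, u_2 = 22, u_3 = 58. This suggests u_r = 2·3^r + 4.
Base case (r = 1): the formula gives 10 = 10 = u_1.
For the inductive step, assume it holds for an arbitrary i ≥ 1, so u_i = 2·3^i + 4.
Then u_{i+1} = 3·u_i - 8 = 3·(2·3^i + 4) - 8 = 2·3^(i + 1) + 4,
which is the claimed formula at r = i+1.
By the principle of mathematical induction, the result holds for all r ≥ 1.

u_r = 2·3^r + 4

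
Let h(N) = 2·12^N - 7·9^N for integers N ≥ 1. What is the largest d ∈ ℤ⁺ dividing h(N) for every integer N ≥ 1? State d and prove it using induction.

Computing the first values: h(1) = -39 and h(2) = -279; gcd(-39, -279) = 3, so d ≤ 3.
We prove 3 | 2·12^N - 7·9^N for all N ≥ 1 by induction on N.
For the base case N = 1: h(1) = -39 = 3·(-13), so 3 | h(1).
Suppose the result is true for N = r, i.e. 3 | h(r). Then
h(r+1) − 12·h(r) = (2·12^(r+1) - 7·9^(r+1)) − 12·(2·12^r - 7·9^r) = (-7)·9^r·(9 − 12) = (21)·9^r. Since 3 | h(r) by the inductive hypothesis, 3 | 12·h(r); and 3 | 21 since 21 = 3·7. Therefore 3 | h(r+1).
This completes the induction.
Therefore the largest such d is 3.

d = 3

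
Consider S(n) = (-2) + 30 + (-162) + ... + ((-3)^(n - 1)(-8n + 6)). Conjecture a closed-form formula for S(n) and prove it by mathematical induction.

We claim S(n) = (-3)^n(2n - 1) + 1 for all n ≥ 1.
For the base case n = 1: S(1) = -2, and the closed form gives -2. They agree.
Inductive step: suppose the statement holds for some j ≥ 1, so S(j) = (-3)^j(2j - 1) + 1.
Then S(j+1) = S(j) + ((-3)^j(-8j - 2)) = ((-3)^j(2j - 1) + 1) + ((-3)^j(-8j - 2)).
Simplifying, S(j+1) = -6(-3)^j·j - 3(-3)^j + 1 = (-3)^(j+1)(2(j+1) - 1) + 1,
which is the closed form with n = j+1.
Hence, by induction on n, the claim holds for every n ≥ 1.

S(n) = (-3)^n(2n - 1) + 1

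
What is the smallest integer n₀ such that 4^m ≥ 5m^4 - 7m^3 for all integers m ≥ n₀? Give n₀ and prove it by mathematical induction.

At m = 6: 4096 < 4968, so the inequality fails and n₀ ≥ 7. We prove 4^m ≥ 5m^4 - 7m^3 for all m ≥ 7.
For the base case m = 7: 4^m = 16384 and 5m^4 - 7m^3 = 9604, so 16384 ≥ 9604.
Suppose the result is true for m = i, so 4^i ≥ 5i^4 - 7i^3.
Then 4^(i + 1) = 4·(4^i) ≥ 4·(5i^4 - 7i^3).
Also, for i ≥ 7 we have 4·(5i^4 - 7i^3) ≥ 5(i+1)^4 - 7(i+1)^3, since 4·(5i^4 - 7i^3) − (5(i+1)^4 - 7(i+1)^3) = 15i^4 - 41i^3 - 9i^2 + i + 2, which is nonnegative for all i ≥ 7.
Combining, 4^(i + 1) ≥ 5(i+1)^4 - 7(i+1)^3.
By the principle of mathematical induction, the result holds for all m ≥ 7.
Hence the smallest such n₀ is 7.

n₀ = 7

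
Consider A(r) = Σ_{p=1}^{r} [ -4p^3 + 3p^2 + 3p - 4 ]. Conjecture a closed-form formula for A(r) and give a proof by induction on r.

We claim A(r) = -r(r^3 + r^2 - 2r + 2) for all r ≥ 1.
Base case (r = 1): A(1) = -2, and the closed form gives -2. They agree.
Inductive step: assume the claim holds for r = p, so A(p) = p(-p^3 - p^2 + 2p - 2).
Then A(p+1) = A(p) + (-4p^3 - 9p^2 - 3p - 2) = (p(-p^3 - p^2 + 2p - 2)) + (-4p^3 - 9p^2 - 3p - 2).
Simplifying, A(p+1) = -(p + 1)(p^3 + 4p^2 + 3p + 2) = -(p+1)((p+1)^3 + (p+1)^2 - 2(p+1) + 2),
which is the closed form with r = p+1.
By the principle of mathematical induction, the result holds for all r ≥ 1.

A(r) = -r(r^3 + r^2 - 2r + 2)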